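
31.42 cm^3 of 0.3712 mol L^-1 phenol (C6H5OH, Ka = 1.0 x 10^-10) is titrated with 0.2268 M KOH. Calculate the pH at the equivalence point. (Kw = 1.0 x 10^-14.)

11.57

n(C6H5OH) = 0.3712 x 0.03142 = 0.01166 mol; V(KOH) at equivalence = 0.01166/0.2268 = 0.05142 L.
At equivalence all the acid is converted to C6H5O-; total volume = 0.03142 + 0.05142 = 0.08284 L, so [C6H5O-] = 0.01166/0.08284 = 0.1408 M.
Kb = Kw/Ka = 1.0e-14 / 1.0 x 10^-10 = 0.000100.
[OH^-] = sqrt(Kb x [C6H5O-]) = sqrt(0.000100 x 0.1408) = 0.00375 M.
pOH = 2.43, so pH = 14.00 - 2.43 = 11.57.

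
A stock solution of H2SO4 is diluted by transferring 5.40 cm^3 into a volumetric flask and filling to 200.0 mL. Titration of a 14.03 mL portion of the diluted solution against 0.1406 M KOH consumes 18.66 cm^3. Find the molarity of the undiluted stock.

3.46 M

n(KOH) = 0.1406 x 0.01866 = 0.002624 mol.
n(H2SO4) in the aliquot = 0.002624 x 1/2 = 0.001312 mol.
[diluted H2SO4] = 0.001312 / 0.01403 = 0.09350 M.
Dilution factor = 200.0/5.400 = 37.04, so [stock] = 0.09350 x 37.04 = 3.46 M.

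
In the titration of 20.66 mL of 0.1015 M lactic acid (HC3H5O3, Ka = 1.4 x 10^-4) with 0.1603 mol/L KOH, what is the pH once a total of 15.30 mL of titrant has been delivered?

n(acid) = 0.1015 x 0.02066 = 0.002097 mol; n(KOH) added = 0.1603 x 0.01530 = 0.002453 mol.
Base is in excess by 0.002453 - 0.002097 = 0.0003556 mol in a total volume of 0.03596 L.
[OH^-] = 0.0003556/0.03596 = 0.009889 M, so pOH = 2.00 and pH = 14.00 - 2.00 = 12.00.

12.00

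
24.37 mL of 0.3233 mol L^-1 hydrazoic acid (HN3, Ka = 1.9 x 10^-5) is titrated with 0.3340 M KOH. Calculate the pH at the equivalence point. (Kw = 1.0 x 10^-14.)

n(HN3) = 0.3233 x 0.02437 = 0.007879 mol; V(KOH) at equivalence = 0.007879/0.3340 = 0.02359 L.
At equivalence all the acid is converted to N3-; total volume = 0.02437 + 0.02359 = 0.04796 L, so [N3-] = 0.007879/0.04796 = 0.1643 M.
Kb = Kw/Ka = 1.0e-14 / 1.9 x 10^-5 = 5.26e-10.
[OH^-] = sqrt(Kb x [N3-]) = sqrt(5.26e-10 x 0.1643) = 9.30e-6 M.
pOH = 5.03, so pH = 14.00 - 5.03 = 8.97.

8.97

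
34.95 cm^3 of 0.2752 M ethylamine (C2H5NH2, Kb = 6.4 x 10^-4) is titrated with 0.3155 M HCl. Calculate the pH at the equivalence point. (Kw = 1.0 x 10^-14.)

n(C2H5NH2) = 0.2752 x 0.03495 = 0.009618 mol; V(HCl) at equivalence = 0.009618/0.3155 = 0.03049 L.
At equivalence the base is fully converted to C2H5NH3+; total volume = 0.06544 L, so [C2H5NH3+] = 0.009618/0.06544 = 0.1470 M.
Ka(C2H5NH3+) = Kw/Kb = 1.0e-14 / 6.4 x 10^-4 = 1.56e-11.
[H^+] = sqrt(Ka x [C2H5NH3+]) = sqrt(1.56e-11 x 0.1470) = 1.52e-6 M.
pH = -log(1.52e-6) = 5.82.

5.82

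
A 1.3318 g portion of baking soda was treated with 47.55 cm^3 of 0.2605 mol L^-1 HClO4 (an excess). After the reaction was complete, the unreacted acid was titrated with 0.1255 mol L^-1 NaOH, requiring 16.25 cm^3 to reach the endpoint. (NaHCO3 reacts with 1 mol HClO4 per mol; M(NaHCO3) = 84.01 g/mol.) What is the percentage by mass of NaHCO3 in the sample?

65.3%

Total n(HClO4) added = 0.2605 x 0.04755 = 0.01239 mol.
n(NaOH) used = 0.1255 x 0.01625 = 0.002039 mol, which equals the excess n(HClO4).
So n(HClO4) consumed by the sample = 0.01239 - 0.002039 = 0.01035 mol.
n(NaHCO3) = 0.01035 / 1 = 0.01035 mol.
mass NaHCO3 = 0.01035 x 84.01 = 0.8693 g, so %NaHCO3 = 0.8693/1.3318 x 100 = 65.3%.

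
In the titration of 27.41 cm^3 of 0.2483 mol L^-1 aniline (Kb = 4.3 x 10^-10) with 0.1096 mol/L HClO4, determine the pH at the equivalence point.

n(C6H5NH2) = 0.2483 x 0.02741 = 0.006806 mol; V(HClO4) at equivalence = 0.006806/0.1096 = 0.06210 L.
At equivalence the base is fully converted to C6H5NH3+; total volume = 0.08951 L, so [C6H5NH3+] = 0.006806/0.08951 = 0.07604 M.
Ka(C6H5NH3+) = Kw/Kb = 1.0e-14 / 4.3 x 10^-10 = 2.33e-5.
[H^+] = sqrt(Ka x [C6H5NH3+]) = sqrt(2.33e-5 x 0.07604) = 0.00133 M.
pH = -log(0.00133) = 2.88.

2.88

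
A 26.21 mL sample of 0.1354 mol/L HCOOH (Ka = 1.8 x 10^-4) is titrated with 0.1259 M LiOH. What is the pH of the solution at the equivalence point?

n(HCOOH) = 0.1354 x 0.02621 = 0.003549 mol; V(LiOH) at equivalence = 0.003549/0.1259 = 0.02819 L.
At equivalence all the acid is converted to HCOO-; total volume = 0.02621 + 0.02819 = 0.05440 L, so [HCOO-] = 0.003549/0.05440 = 0.06524 M.
Kb = Kw/Ka = 1.0e-14 / 1.8 x 10^-4 = 5.56e-11.
[OH^-] = sqrt(Kb x [HCOO-]) = sqrt(5.56e-11 x 0.06524) = 1.90e-6 M.
pOH = 5.72, so pH = 14.00 - 5.72 = 8.28.

8.28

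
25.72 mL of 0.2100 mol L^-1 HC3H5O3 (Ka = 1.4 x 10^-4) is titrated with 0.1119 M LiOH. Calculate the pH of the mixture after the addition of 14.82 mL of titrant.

3.50

Initial n(HC3H5O3) = 0.2100 x 0.02572 = 0.005401 mol.
n(LiOH) added = 0.1119 x 0.01482 = 0.001658 mol, converting that many moles of HC3H5O3 to C3H5O3-.
Remaining n(HC3H5O3) = 0.003743 mol; n(C3H5O3-) = 0.001658 mol.
By Henderson-Hasselbalch, pH = pKa + log([A^-]/[HA]) = 3.85 + log(0.001658/0.003743) = 3.85 + (-0.35) = 3.50.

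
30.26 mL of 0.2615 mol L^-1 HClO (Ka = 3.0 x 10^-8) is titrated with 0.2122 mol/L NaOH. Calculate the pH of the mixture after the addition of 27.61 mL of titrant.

Initial n(HClO) = 0.2615 x 0.03026 = 0.007913 mol.
n(NaOH) added = 0.2122 x 0.02761 = 0.005859 mol, converting that many moles of HClO to ClO-.
Remaining n(HClO) = 0.002054 mol; n(ClO-) = 0.005859 mol.
By Henderson-Hasselbalch, pH = pKa + log([A^-]/[HA]) = 7.52 + log(0.005859/0.002054) = 7.52 + (+0.46) = 7.98.

7.98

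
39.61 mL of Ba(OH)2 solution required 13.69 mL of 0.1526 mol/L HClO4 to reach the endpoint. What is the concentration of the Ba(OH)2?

n(HClO4) delivered = 0.1526 x 0.01369 = 0.002089 mol.
The reaction is 1 Ba(OH)2 + 2 HClO4, so n(Ba(OH)2) = 0.002089 x 1/2 = 0.001045 mol.
[Ba(OH)2] = 0.001045 mol / 0.03961 L = 0.0264 M.

0.0264 M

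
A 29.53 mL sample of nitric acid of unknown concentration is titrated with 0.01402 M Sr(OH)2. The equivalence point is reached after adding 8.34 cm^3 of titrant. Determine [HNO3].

n(Sr(OH)2) delivered = 0.01402 x 0.008340 = 0.0001169 mol.
The reaction is 2 HNO3 + 1 Sr(OH)2, so n(HNO3) = 0.0001169 x 2/1 = 0.0002339 mol.
[HNO3] = 0.0002339 mol / 0.02953 L = 0.00792 M.

0.00792 M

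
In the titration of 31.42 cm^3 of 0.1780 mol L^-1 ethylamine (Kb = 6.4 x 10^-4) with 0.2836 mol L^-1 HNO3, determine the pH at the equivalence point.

5.88

n(C2H5NH2) = 0.1780 x 0.03142 = 0.005593 mol; V(HNO3) at equivalence = 0.005593/0.2836 = 0.01972 L.
At equivalence the base is fully converted to C2H5NH3+; total volume = 0.05114 L, so [C2H5NH3+] = 0.005593/0.05114 = 0.1094 M.
Ka(C2H5NH3+) = Kw/Kb = 1.0e-14 / 6.4 x 10^-4 = 1.56e-11.
[H^+] = sqrt(Ka x [C2H5NH3+]) = sqrt(1.56e-11 x 0.1094) = 1.31e-6 M.
pH = -log(1.31e-6) = 5.88.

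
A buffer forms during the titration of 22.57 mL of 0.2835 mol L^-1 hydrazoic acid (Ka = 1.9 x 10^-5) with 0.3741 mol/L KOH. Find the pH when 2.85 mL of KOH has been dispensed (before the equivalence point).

4.02

Initial n(HN3) = 0.2835 x 0.02257 = 0.006399 mol.
n(KOH) added = 0.3741 x 0.002850 = 0.001066 mol, converting that many moles of HN3 to N3-.
Remaining n(HN3) = 0.005332 mol; n(N3-) = 0.001066 mol.
By Henderson-Hasselbalch, pH = pKa + log([A^-]/[HA]) = 4.72 + log(0.001066/0.005332) = 4.72 + (-0.70) = 4.02.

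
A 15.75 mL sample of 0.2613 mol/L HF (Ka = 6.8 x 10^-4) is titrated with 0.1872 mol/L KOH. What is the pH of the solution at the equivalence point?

8.10

n(HF) = 0.2613 x 0.01575 = 0.004115 mol; V(KOH) at equivalence = 0.004115/0.1872 = 0.02198 L.
At equivalence all the acid is converted to F-; total volume = 0.01575 + 0.02198 = 0.03773 L, so [F-] = 0.004115/0.03773 = 0.1091 M.
Kb = Kw/Ka = 1.0e-14 / 6.8 x 10^-4 = 1.47e-11.
[OH^-] = sqrt(Kb x [F-]) = sqrt(1.47e-11 x 0.1091) = 1.27e-6 M.
pOH = 5.90, so pH = 14.00 - 5.90 = 8.10.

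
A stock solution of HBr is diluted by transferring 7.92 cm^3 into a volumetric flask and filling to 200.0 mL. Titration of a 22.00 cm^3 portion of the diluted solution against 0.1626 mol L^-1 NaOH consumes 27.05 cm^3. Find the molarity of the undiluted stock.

5.05 M

n(NaOH) = 0.1626 x 0.02705 = 0.004398 mol.
n(HBr) in the aliquot = 0.004398 mol.
[diluted HBr] = 0.004398 / 0.02200 = 0.1999 M.
Dilution factor = 200.0/7.920 = 25.25, so [stock] = 0.1999 x 25.25 = 5.05 M.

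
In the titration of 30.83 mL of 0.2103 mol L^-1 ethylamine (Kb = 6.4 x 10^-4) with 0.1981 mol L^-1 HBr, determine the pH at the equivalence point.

n(C2H5NH2) = 0.2103 x 0.03083 = 0.006484 mol; V(HBr) at equivalence = 0.006484/0.1981 = 0.03273 L.
At equivalence the base is fully converted to C2H5NH3+; total volume = 0.06356 L, so [C2H5NH3+] = 0.006484/0.06356 = 0.1020 M.
Ka(C2H5NH3+) = Kw/Kb = 1.0e-14 / 6.4 x 10^-4 = 1.56e-11.
[H^+] = sqrt(Ka x [C2H5NH3+]) = sqrt(1.56e-11 x 0.1020) = 1.26e-6 M.
pH = -log(1.26e-6) = 5.90.

5.90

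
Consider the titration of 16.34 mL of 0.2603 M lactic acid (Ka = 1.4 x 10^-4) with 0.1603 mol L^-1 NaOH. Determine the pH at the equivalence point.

8.43

n(HC3H5O3) = 0.2603 x 0.01634 = 0.004253 mol; V(NaOH) at equivalence = 0.004253/0.1603 = 0.02653 L.
At equivalence all the acid is converted to C3H5O3-; total volume = 0.01634 + 0.02653 = 0.04287 L, so [C3H5O3-] = 0.004253/0.04287 = 0.09921 M.
Kb = Kw/Ka = 1.0e-14 / 1.4 x 10^-4 = 7.14e-11.
[OH^-] = sqrt(Kb x [C3H5O3-]) = sqrt(7.14e-11 x 0.09921) = 2.66e-6 M.
pOH = 5.57, so pH = 14.00 - 5.57 = 8.43.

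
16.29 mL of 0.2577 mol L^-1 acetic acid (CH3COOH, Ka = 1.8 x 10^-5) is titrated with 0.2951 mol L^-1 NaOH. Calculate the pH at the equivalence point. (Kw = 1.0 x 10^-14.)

8.94

n(CH3COOH) = 0.2577 x 0.01629 = 0.004198 mol; V(NaOH) at equivalence = 0.004198/0.2951 = 0.01423 L.
At equivalence all the acid is converted to CH3COO-; total volume = 0.01629 + 0.01423 = 0.03052 L, so [CH3COO-] = 0.004198/0.03052 = 0.1376 M.
Kb = Kw/Ka = 1.0e-14 / 1.8 x 10^-5 = 5.56e-10.
[OH^-] = sqrt(Kb x [CH3COO-]) = sqrt(5.56e-10 x 0.1376) = 8.74e-6 M.
pOH = 5.06, so pH = 14.00 - 5.06 = 8.94.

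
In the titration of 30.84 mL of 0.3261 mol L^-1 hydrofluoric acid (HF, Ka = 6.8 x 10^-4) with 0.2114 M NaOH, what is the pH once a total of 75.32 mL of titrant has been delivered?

n(acid) = 0.3261 x 0.03084 = 0.01006 mol; n(NaOH) added = 0.2114 x 0.07532 = 0.01592 mol.
Base is in excess by 0.01592 - 0.01006 = 0.005866 mol in a total volume of 0.1062 L.
[OH^-] = 0.005866/0.1062 = 0.05525 M, so pOH = 1.26 and pH = 14.00 - 1.26 = 12.74.

12.74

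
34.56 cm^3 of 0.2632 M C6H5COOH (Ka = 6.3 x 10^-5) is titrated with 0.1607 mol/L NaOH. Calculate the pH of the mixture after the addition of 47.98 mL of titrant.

Initial n(C6H5COOH) = 0.2632 x 0.03456 = 0.009096 mol.
n(NaOH) added = 0.1607 x 0.04798 = 0.007710 mol, converting that many moles of C6H5COOH to C6H5COO-.
Remaining n(C6H5COOH) = 0.001386 mol; n(C6H5COO-) = 0.007710 mol.
By Henderson-Hasselbalch, pH = pKa + log([A^-]/[HA]) = 4.20 + log(0.007710/0.001386) = 4.20 + (+0.75) = 4.95.

4.95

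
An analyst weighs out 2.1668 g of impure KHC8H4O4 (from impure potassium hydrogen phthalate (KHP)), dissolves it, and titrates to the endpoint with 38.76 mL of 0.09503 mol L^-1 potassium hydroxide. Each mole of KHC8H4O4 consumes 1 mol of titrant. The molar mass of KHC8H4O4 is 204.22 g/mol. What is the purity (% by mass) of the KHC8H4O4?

n(KOH) = 0.09503 x 0.03876 = 0.003683 mol.
n(KHC8H4O4) = 0.003683 / 1 = 0.003683 mol.
mass of KHC8H4O4 = 0.003683 x 204.22 = 0.7522 g.
% purity = 0.7522 / 2.1668 x 100 = 34.7%.

34.7%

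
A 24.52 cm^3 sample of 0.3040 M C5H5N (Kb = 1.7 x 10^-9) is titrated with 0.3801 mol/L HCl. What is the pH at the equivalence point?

n(C5H5N) = 0.3040 x 0.02452 = 0.007454 mol; V(HCl) at equivalence = 0.007454/0.3801 = 0.01961 L.
At equivalence the base is fully converted to C5H5NH+; total volume = 0.04413 L, so [C5H5NH+] = 0.007454/0.04413 = 0.1689 M.
Ka(C5H5NH+) = Kw/Kb = 1.0e-14 / 1.7 x 10^-9 = 5.88e-6.
[H^+] = sqrt(Ka x [C5H5NH+]) = sqrt(5.88e-6 x 0.1689) = 0.000997 M.
pH = -log(0.000997) = 3.00.

3.00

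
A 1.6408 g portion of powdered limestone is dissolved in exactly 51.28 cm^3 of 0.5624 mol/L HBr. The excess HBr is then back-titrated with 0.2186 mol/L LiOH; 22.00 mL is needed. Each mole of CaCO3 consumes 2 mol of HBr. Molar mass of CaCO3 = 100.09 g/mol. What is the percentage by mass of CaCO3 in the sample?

Total n(HBr) added = 0.5624 x 0.05128 = 0.02884 mol.
n(LiOH) used = 0.2186 x 0.02200 = 0.004809 mol, which equals the excess n(HBr).
So n(HBr) consumed by the sample = 0.02884 - 0.004809 = 0.02403 mol.
n(CaCO3) = 0.02403 / 2 = 0.01202 mol.
mass CaCO3 = 0.01202 x 100.09 = 1.203 g, so %CaCO3 = 1.203/1.6408 x 100 = 73.3%.

73.3%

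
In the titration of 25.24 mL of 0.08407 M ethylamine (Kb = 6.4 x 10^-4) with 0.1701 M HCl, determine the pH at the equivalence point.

6.03

n(C2H5NH2) = 0.08407 x 0.02524 = 0.002122 mol; V(HCl) at equivalence = 0.002122/0.1701 = 0.01247 L.
At equivalence the base is fully converted to C2H5NH3+; total volume = 0.03771 L, so [C2H5NH3+] = 0.002122/0.03771 = 0.05626 M.
Ka(C2H5NH3+) = Kw/Kb = 1.0e-14 / 6.4 x 10^-4 = 1.56e-11.
[H^+] = sqrt(Ka x [C2H5NH3+]) = sqrt(1.56e-11 x 0.05626) = 9.38e-7 M.
pH = -log(9.38e-7) = 6.03.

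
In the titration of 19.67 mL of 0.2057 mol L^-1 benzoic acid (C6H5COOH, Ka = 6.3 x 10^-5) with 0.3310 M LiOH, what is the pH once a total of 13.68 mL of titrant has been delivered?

12.16

n(acid) = 0.2057 x 0.01967 = 0.004046 mol; n(LiOH) added = 0.3310 x 0.01368 = 0.004528 mol.
Base is in excess by 0.004528 - 0.004046 = 0.0004820 mol in a total volume of 0.03335 L.
[OH^-] = 0.0004820/0.03335 = 0.01445 M, so pOH = 1.84 and pH = 14.00 - 1.84 = 12.16.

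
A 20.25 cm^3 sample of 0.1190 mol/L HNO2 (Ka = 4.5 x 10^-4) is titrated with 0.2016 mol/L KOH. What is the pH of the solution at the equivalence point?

8.11

n(HNO2) = 0.1190 x 0.02025 = 0.002410 mol; V(KOH) at equivalence = 0.002410/0.2016 = 0.01195 L.
At equivalence all the acid is converted to NO2-; total volume = 0.02025 + 0.01195 = 0.03220 L, so [NO2-] = 0.002410/0.03220 = 0.07483 M.
Kb = Kw/Ka = 1.0e-14 / 4.5 x 10^-4 = 2.22e-11.
[OH^-] = sqrt(Kb x [NO2-]) = sqrt(2.22e-11 x 0.07483) = 1.29e-6 M.
pOH = 5.89, so pH = 14.00 - 5.89 = 8.11.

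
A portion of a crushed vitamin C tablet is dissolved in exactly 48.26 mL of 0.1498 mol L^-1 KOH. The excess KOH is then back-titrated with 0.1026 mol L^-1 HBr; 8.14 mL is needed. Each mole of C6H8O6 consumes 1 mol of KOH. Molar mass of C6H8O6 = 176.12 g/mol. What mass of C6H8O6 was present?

1.13 g

Total n(KOH) added = 0.1498 x 0.04826 = 0.007229 mol.
n(HBr) used = 0.1026 x 0.008140 = 0.0008352 mol, which equals the excess n(KOH).
So n(KOH) consumed by the sample = 0.007229 - 0.0008352 = 0.006394 mol.
n(C6H8O6) = 0.006394 / 1 = 0.006394 mol.
mass = 0.006394 mol x 176.12 g/mol = 1.13 g.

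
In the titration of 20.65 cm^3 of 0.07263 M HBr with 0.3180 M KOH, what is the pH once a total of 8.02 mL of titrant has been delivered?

12.56

n(acid) = 0.07263 x 0.02065 = 0.001500 mol; n(KOH) added = 0.3180 x 0.008020 = 0.002550 mol.
Base is in excess by 0.002550 - 0.001500 = 0.001051 mol in a total volume of 0.02867 L.
[OH^-] = 0.001051/0.02867 = 0.03664 M, so pOH = 1.44 and pH = 14.00 - 1.44 = 12.56.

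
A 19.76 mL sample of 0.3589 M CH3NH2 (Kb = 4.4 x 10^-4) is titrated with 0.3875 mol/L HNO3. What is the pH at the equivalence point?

5.69

n(CH3NH2) = 0.3589 x 0.01976 = 0.007092 mol; V(HNO3) at equivalence = 0.007092/0.3875 = 0.01830 L.
At equivalence the base is fully converted to CH3NH3+; total volume = 0.03806 L, so [CH3NH3+] = 0.007092/0.03806 = 0.1863 M.
Ka(CH3NH3+) = Kw/Kb = 1.0e-14 / 4.4 x 10^-4 = 2.27e-11.
[H^+] = sqrt(Ka x [CH3NH3+]) = sqrt(2.27e-11 x 0.1863) = 2.06e-6 M.
pH = -log(2.06e-6) = 5.69.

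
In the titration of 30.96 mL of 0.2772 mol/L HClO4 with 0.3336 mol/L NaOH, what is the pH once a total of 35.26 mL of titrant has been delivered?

12.68

n(acid) = 0.2772 x 0.03096 = 0.008582 mol; n(NaOH) added = 0.3336 x 0.03526 = 0.01176 mol.
Base is in excess by 0.01176 - 0.008582 = 0.003181 mol in a total volume of 0.06622 L.
[OH^-] = 0.003181/0.06622 = 0.04803 M, so pOH = 1.32 and pH = 14.00 - 1.32 = 12.68.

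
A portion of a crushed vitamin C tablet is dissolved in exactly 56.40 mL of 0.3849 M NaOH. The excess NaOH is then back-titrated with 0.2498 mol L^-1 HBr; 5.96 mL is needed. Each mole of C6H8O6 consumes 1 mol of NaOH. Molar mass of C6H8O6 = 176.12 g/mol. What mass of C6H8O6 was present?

3.56 g

Total n(NaOH) added = 0.3849 x 0.05640 = 0.02171 mol.
n(HBr) used = 0.2498 x 0.005960 = 0.001489 mol, which equals the excess n(NaOH).
So n(NaOH) consumed by the sample = 0.02171 - 0.001489 = 0.02022 mol.
n(C6H8O6) = 0.02022 / 1 = 0.02022 mol.
mass = 0.02022 mol x 176.12 g/mol = 3.56 g.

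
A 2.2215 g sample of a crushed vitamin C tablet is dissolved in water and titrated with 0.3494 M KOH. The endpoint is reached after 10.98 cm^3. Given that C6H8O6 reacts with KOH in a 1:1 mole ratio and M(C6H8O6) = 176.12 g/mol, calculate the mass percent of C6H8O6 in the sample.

n(KOH) = 0.3494 x 0.01098 = 0.003836 mol.
n(C6H8O6) = 0.003836 / 1 = 0.003836 mol.
mass of C6H8O6 = 0.003836 x 176.12 = 0.6757 g.
% purity = 0.6757 / 2.2215 x 100 = 30.4%.

30.4%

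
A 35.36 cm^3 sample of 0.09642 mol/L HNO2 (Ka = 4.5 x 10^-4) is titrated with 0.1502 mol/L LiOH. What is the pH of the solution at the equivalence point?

n(HNO2) = 0.09642 x 0.03536 = 0.003409 mol; V(LiOH) at equivalence = 0.003409/0.1502 = 0.02270 L.
At equivalence all the acid is converted to NO2-; total volume = 0.03536 + 0.02270 = 0.05806 L, so [NO2-] = 0.003409/0.05806 = 0.05872 M.
Kb = Kw/Ka = 1.0e-14 / 4.5 x 10^-4 = 2.22e-11.
[OH^-] = sqrt(Kb x [NO2-]) = sqrt(2.22e-11 x 0.05872) = 1.14e-6 M.
pOH = 5.94, so pH = 14.00 - 5.94 = 8.06.

8.06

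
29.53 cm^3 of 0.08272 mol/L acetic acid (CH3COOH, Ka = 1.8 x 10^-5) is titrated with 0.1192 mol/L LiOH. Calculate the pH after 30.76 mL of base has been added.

n(acid) = 0.08272 x 0.02953 = 0.002443 mol; n(LiOH) added = 0.1192 x 0.03076 = 0.003667 mol.
Base is in excess by 0.003667 - 0.002443 = 0.001224 mol in a total volume of 0.06029 L.
[OH^-] = 0.001224/0.06029 = 0.02030 M, so pOH = 1.69 and pH = 14.00 - 1.69 = 12.31.

12.31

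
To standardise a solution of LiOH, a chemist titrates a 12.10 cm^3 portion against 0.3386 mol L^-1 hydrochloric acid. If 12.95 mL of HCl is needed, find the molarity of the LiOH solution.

n(HCl) delivered = 0.3386 x 0.01295 = 0.004385 mol.
For a 1:1 reaction, n(LiOH) = 0.004385 mol.
[LiOH] = 0.004385 mol / 0.01210 L = 0.362 M.

0.362 M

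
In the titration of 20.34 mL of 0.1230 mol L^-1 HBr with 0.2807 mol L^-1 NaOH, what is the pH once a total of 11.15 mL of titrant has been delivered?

n(acid) = 0.1230 x 0.02034 = 0.002502 mol; n(NaOH) added = 0.2807 x 0.01115 = 0.003130 mol.
Base is in excess by 0.003130 - 0.002502 = 0.0006280 mol in a total volume of 0.03149 L.
[OH^-] = 0.0006280/0.03149 = 0.01994 M, so pOH = 1.70 and pH = 14.00 - 1.70 = 12.30.

12.30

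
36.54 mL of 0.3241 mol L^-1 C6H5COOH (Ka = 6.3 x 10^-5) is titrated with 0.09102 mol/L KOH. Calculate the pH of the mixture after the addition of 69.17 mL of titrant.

Initial n(C6H5COOH) = 0.3241 x 0.03654 = 0.01184 mol.
n(KOH) added = 0.09102 x 0.06917 = 0.006296 mol, converting that many moles of C6H5COOH to C6H5COO-.
Remaining n(C6H5COOH) = 0.005547 mol; n(C6H5COO-) = 0.006296 mol.
By Henderson-Hasselbalch, pH = pKa + log([A^-]/[HA]) = 4.20 + log(0.006296/0.005547) = 4.20 + (+0.06) = 4.26.

4.26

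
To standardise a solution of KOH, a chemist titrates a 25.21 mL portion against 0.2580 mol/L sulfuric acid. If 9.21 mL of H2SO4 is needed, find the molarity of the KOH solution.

0.189 M

n(H2SO4) delivered = 0.2580 x 0.009210 = 0.002376 mol.
The reaction is 2 KOH + 1 H2SO4, so n(KOH) = 0.002376 x 2/1 = 0.004752 mol.
[KOH] = 0.004752 mol / 0.02521 L = 0.189 M.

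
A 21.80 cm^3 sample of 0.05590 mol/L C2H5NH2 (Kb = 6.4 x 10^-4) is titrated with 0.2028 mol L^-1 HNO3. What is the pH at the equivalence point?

n(C2H5NH2) = 0.05590 x 0.02180 = 0.001219 mol; V(HNO3) at equivalence = 0.001219/0.2028 = 0.006009 L.
At equivalence the base is fully converted to C2H5NH3+; total volume = 0.02781 L, so [C2H5NH3+] = 0.001219/0.02781 = 0.04382 M.
Ka(C2H5NH3+) = Kw/Kb = 1.0e-14 / 6.4 x 10^-4 = 1.56e-11.
[H^+] = sqrt(Ka x [C2H5NH3+]) = sqrt(1.56e-11 x 0.04382) = 8.27e-7 M.
pH = -log(8.27e-7) = 6.08.

6.08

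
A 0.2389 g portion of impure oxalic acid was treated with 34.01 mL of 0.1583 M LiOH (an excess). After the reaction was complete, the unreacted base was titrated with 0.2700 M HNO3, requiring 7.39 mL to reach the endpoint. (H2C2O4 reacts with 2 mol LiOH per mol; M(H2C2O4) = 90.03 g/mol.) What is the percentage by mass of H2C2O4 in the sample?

Total n(LiOH) added = 0.1583 x 0.03401 = 0.005384 mol.
n(HNO3) used = 0.2700 x 0.007390 = 0.001995 mol, which equals the excess n(LiOH).
So n(LiOH) consumed by the sample = 0.005384 - 0.001995 = 0.003388 mol.
n(H2C2O4) = 0.003388 / 2 = 0.001694 mol.
mass H2C2O4 = 0.001694 x 90.03 = 0.1525 g, so %H2C2O4 = 0.1525/0.2389 x 100 = 63.8%.

63.8%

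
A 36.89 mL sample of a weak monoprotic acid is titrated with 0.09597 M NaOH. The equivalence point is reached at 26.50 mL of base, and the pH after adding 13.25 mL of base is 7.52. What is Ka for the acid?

13.25 mL is half of the equivalence volume, so this is the half-equivalence point where [HA] = [A^-].
At half-equivalence pH = pKa, so pKa = 7.52.
Ka = 10^(-7.52) = 3.0 x 10^-8.

3.0 x 10^-8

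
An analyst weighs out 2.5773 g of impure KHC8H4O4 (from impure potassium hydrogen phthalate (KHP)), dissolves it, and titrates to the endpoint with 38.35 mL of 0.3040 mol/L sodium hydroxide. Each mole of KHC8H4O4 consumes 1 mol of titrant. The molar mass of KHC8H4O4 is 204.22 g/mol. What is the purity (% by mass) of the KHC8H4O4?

92.4%

n(NaOH) = 0.3040 x 0.03835 = 0.01166 mol.
n(KHC8H4O4) = 0.01166 / 1 = 0.01166 mol.
mass of KHC8H4O4 = 0.01166 x 204.22 = 2.381 g.
% purity = 2.381 / 2.5773 x 100 = 92.4%.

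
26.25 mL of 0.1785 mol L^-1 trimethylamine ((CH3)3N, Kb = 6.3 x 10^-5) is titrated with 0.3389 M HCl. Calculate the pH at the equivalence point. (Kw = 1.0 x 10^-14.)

n((CH3)3N) = 0.1785 x 0.02625 = 0.004686 mol; V(HCl) at equivalence = 0.004686/0.3389 = 0.01383 L.
At equivalence the base is fully converted to (CH3)3NH+; total volume = 0.04008 L, so [(CH3)3NH+] = 0.004686/0.04008 = 0.1169 M.
Ka((CH3)3NH+) = Kw/Kb = 1.0e-14 / 6.3 x 10^-5 = 1.59e-10.
[H^+] = sqrt(Ka x [(CH3)3NH+]) = sqrt(1.59e-10 x 0.1169) = 4.31e-6 M.
pH = -log(4.31e-6) = 5.37.

5.37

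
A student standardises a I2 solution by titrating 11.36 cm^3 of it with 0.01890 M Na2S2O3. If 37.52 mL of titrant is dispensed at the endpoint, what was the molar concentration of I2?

0.0312 M

n(Na2S2O3) = 0.01890 x 0.03752 = 0.0007091 mol.
From the balanced equation, 2 mol Na2S2O3 reacts with 1 mol I2, so n(I2) = 0.0007091 x 1/2 = 0.0003546 mol.
[I2] = 0.0003546 / 0.01136 L = 0.0312 M.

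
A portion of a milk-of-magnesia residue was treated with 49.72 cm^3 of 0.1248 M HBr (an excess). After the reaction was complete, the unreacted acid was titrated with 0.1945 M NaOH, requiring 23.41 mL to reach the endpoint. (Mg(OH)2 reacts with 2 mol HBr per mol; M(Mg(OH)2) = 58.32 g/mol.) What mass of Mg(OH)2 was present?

Total n(HBr) added = 0.1248 x 0.04972 = 0.006205 mol.
n(NaOH) used = 0.1945 x 0.02341 = 0.004553 mol, which equals the excess n(HBr).
So n(HBr) consumed by the sample = 0.006205 - 0.004553 = 0.001652 mol.
n(Mg(OH)2) = 0.001652 / 2 = 0.0008259 mol.
mass = 0.0008259 mol x 58.32 g/mol = 0.0482 g.

0.0482 g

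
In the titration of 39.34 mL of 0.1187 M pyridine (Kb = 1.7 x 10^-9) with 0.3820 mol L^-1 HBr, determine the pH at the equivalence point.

3.14

n(C5H5N) = 0.1187 x 0.03934 = 0.004670 mol; V(HBr) at equivalence = 0.004670/0.3820 = 0.01222 L.
At equivalence the base is fully converted to C5H5NH+; total volume = 0.05156 L, so [C5H5NH+] = 0.004670/0.05156 = 0.09056 M.
Ka(C5H5NH+) = Kw/Kb = 1.0e-14 / 1.7 x 10^-9 = 5.88e-6.
[H^+] = sqrt(Ka x [C5H5NH+]) = sqrt(5.88e-6 x 0.09056) = 0.000730 M.
pH = -log(0.000730) = 3.14.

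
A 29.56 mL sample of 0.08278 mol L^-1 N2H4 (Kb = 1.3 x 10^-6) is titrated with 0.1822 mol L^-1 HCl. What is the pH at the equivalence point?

n(N2H4) = 0.08278 x 0.02956 = 0.002447 mol; V(HCl) at equivalence = 0.002447/0.1822 = 0.01343 L.
At equivalence the base is fully converted to N2H5+; total volume = 0.04299 L, so [N2H5+] = 0.002447/0.04299 = 0.05692 M.
Ka(N2H5+) = Kw/Kb = 1.0e-14 / 1.3 x 10^-6 = 7.69e-9.
[H^+] = sqrt(Ka x [N2H5+]) = sqrt(7.69e-9 x 0.05692) = 2.09e-5 M.
pH = -log(2.09e-5) = 4.68.

4.68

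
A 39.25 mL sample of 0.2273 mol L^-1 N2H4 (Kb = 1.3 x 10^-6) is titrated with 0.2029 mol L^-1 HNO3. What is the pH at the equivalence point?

n(N2H4) = 0.2273 x 0.03925 = 0.008922 mol; V(HNO3) at equivalence = 0.008922/0.2029 = 0.04397 L.
At equivalence the base is fully converted to N2H5+; total volume = 0.08322 L, so [N2H5+] = 0.008922/0.08322 = 0.1072 M.
Ka(N2H5+) = Kw/Kb = 1.0e-14 / 1.3 x 10^-6 = 7.69e-9.
[H^+] = sqrt(Ka x [N2H5+]) = sqrt(7.69e-9 x 0.1072) = 2.87e-5 M.
pH = -log(2.87e-5) = 4.54.

4.54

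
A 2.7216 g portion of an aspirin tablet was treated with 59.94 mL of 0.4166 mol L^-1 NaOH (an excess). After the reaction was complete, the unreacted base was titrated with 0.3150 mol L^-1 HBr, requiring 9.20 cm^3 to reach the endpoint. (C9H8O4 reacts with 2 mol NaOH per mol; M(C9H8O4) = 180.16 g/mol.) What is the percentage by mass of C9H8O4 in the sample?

73.1%

Total n(NaOH) added = 0.4166 x 0.05994 = 0.02497 mol.
n(HBr) used = 0.3150 x 0.009200 = 0.002898 mol, which equals the excess n(NaOH).
So n(NaOH) consumed by the sample = 0.02497 - 0.002898 = 0.02207 mol.
n(C9H8O4) = 0.02207 / 2 = 0.01104 mol.
mass C9H8O4 = 0.01104 x 180.16 = 1.988 g, so %C9H8O4 = 1.988/2.7216 x 100 = 73.1%.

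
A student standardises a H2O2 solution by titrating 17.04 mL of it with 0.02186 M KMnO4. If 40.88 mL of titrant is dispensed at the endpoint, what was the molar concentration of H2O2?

0.131 M

n(KMnO4) = 0.02186 x 0.04088 = 0.0008936 mol.
From the balanced equation, 2 mol KMnO4 reacts with 5 mol H2O2, so n(H2O2) = 0.0008936 x 5/2 = 0.002234 mol.
[H2O2] = 0.002234 / 0.01704 L = 0.131 M.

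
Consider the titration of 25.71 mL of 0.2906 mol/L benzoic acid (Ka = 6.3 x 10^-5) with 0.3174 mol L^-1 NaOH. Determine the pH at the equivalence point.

8.69

n(C6H5COOH) = 0.2906 x 0.02571 = 0.007471 mol; V(NaOH) at equivalence = 0.007471/0.3174 = 0.02354 L.
At equivalence all the acid is converted to C6H5COO-; total volume = 0.02571 + 0.02354 = 0.04925 L, so [C6H5COO-] = 0.007471/0.04925 = 0.1517 M.
Kb = Kw/Ka = 1.0e-14 / 6.3 x 10^-5 = 1.59e-10.
[OH^-] = sqrt(Kb x [C6H5COO-]) = sqrt(1.59e-10 x 0.1517) = 4.91e-6 M.
pOH = 5.31, so pH = 14.00 - 5.31 = 8.69.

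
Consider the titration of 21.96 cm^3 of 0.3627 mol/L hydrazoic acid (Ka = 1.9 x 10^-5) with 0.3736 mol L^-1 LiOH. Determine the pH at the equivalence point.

n(HN3) = 0.3627 x 0.02196 = 0.007965 mol; V(LiOH) at equivalence = 0.007965/0.3736 = 0.02132 L.
At equivalence all the acid is converted to N3-; total volume = 0.02196 + 0.02132 = 0.04328 L, so [N3-] = 0.007965/0.04328 = 0.1840 M.
Kb = Kw/Ka = 1.0e-14 / 1.9 x 10^-5 = 5.26e-10.
[OH^-] = sqrt(Kb x [N3-]) = sqrt(5.26e-10 x 0.1840) = 9.84e-6 M.
pOH = 5.01, so pH = 14.00 - 5.01 = 8.99.

8.99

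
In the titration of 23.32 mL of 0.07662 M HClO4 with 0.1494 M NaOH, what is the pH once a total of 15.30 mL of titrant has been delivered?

n(acid) = 0.07662 x 0.02332 = 0.001787 mol; n(NaOH) added = 0.1494 x 0.01530 = 0.002286 mol.
Base is in excess by 0.002286 - 0.001787 = 0.0004990 mol in a total volume of 0.03862 L.
[OH^-] = 0.0004990/0.03862 = 0.01292 M, so pOH = 1.89 and pH = 14.00 - 1.89 = 12.11.

12.11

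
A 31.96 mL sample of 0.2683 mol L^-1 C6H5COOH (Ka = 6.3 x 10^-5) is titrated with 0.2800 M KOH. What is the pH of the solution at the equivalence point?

n(C6H5COOH) = 0.2683 x 0.03196 = 0.008575 mol; V(KOH) at equivalence = 0.008575/0.2800 = 0.03062 L.
At equivalence all the acid is converted to C6H5COO-; total volume = 0.03196 + 0.03062 = 0.06258 L, so [C6H5COO-] = 0.008575/0.06258 = 0.1370 M.
Kb = Kw/Ka = 1.0e-14 / 6.3 x 10^-5 = 1.59e-10.
[OH^-] = sqrt(Kb x [C6H5COO-]) = sqrt(1.59e-10 x 0.1370) = 4.66e-6 M.
pOH = 5.33, so pH = 14.00 - 5.33 = 8.67.

8.67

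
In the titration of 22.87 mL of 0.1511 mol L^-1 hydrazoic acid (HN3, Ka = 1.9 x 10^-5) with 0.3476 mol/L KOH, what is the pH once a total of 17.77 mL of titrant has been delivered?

n(acid) = 0.1511 x 0.02287 = 0.003456 mol; n(KOH) added = 0.3476 x 0.01777 = 0.006177 mol.
Base is in excess by 0.006177 - 0.003456 = 0.002721 mol in a total volume of 0.04064 L.
[OH^-] = 0.002721/0.04064 = 0.06696 M, so pOH = 1.17 and pH = 14.00 - 1.17 = 12.83.

12.83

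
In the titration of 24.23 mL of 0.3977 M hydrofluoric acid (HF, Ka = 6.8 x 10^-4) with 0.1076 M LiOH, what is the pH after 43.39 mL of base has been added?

Initial n(HF) = 0.3977 x 0.02423 = 0.009636 mol.
n(LiOH) added = 0.1076 x 0.04339 = 0.004669 mol, converting that many moles of HF to F-.
Remaining n(HF) = 0.004968 mol; n(F-) = 0.004669 mol.
By Henderson-Hasselbalch, pH = pKa + log([A^-]/[HA]) = 3.17 + log(0.004669/0.004968) = 3.17 + (-0.03) = 3.14.

3.14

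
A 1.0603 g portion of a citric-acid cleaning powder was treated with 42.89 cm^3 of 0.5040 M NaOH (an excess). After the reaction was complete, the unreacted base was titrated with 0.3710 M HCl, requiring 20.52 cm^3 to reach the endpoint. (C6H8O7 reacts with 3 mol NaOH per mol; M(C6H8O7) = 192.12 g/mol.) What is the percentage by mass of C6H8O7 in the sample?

84.6%

Total n(NaOH) added = 0.5040 x 0.04289 = 0.02162 mol.
n(HCl) used = 0.3710 x 0.02052 = 0.007613 mol, which equals the excess n(NaOH).
So n(NaOH) consumed by the sample = 0.02162 - 0.007613 = 0.01400 mol.
n(C6H8O7) = 0.01400 / 3 = 0.004668 mol.
mass C6H8O7 = 0.004668 x 192.12 = 0.8968 g, so %C6H8O7 = 0.8968/1.0603 x 100 = 84.6%.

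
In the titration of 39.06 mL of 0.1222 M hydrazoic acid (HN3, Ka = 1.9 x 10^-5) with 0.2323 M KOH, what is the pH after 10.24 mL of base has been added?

4.72

Initial n(HN3) = 0.1222 x 0.03906 = 0.004773 mol.
n(KOH) added = 0.2323 x 0.01024 = 0.002379 mol, converting that many moles of HN3 to N3-.
Remaining n(HN3) = 0.002394 mol; n(N3-) = 0.002379 mol.
By Henderson-Hasselbalch, pH = pKa + log([A^-]/[HA]) = 4.72 + log(0.002379/0.002394) = 4.72 + (-0.00) = 4.72.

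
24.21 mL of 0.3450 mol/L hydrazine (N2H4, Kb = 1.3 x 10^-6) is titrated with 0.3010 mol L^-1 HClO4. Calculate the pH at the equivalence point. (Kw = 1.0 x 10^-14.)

n(N2H4) = 0.3450 x 0.02421 = 0.008352 mol; V(HClO4) at equivalence = 0.008352/0.3010 = 0.02775 L.
At equivalence the base is fully converted to N2H5+; total volume = 0.05196 L, so [N2H5+] = 0.008352/0.05196 = 0.1608 M.
Ka(N2H5+) = Kw/Kb = 1.0e-14 / 1.3 x 10^-6 = 7.69e-9.
[H^+] = sqrt(Ka x [N2H5+]) = sqrt(7.69e-9 x 0.1608) = 3.52e-5 M.
pH = -log(3.52e-5) = 4.45.

4.45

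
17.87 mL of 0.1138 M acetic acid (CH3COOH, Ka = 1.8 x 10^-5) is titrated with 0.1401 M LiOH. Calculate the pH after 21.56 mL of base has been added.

12.40

n(acid) = 0.1138 x 0.01787 = 0.002034 mol; n(LiOH) added = 0.1401 x 0.02156 = 0.003021 mol.
Base is in excess by 0.003021 - 0.002034 = 0.0009869 mol in a total volume of 0.03943 L.
[OH^-] = 0.0009869/0.03943 = 0.02503 M, so pOH = 1.60 and pH = 14.00 - 1.60 = 12.40.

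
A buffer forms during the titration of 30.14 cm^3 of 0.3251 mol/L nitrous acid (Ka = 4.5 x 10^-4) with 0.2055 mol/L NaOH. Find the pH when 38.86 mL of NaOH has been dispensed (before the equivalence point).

Initial n(HNO2) = 0.3251 x 0.03014 = 0.009799 mol.
n(NaOH) added = 0.2055 x 0.03886 = 0.007986 mol, converting that many moles of HNO2 to NO2-.
Remaining n(HNO2) = 0.001813 mol; n(NO2-) = 0.007986 mol.
By Henderson-Hasselbalch, pH = pKa + log([A^-]/[HA]) = 3.35 + log(0.007986/0.001813) = 3.35 + (+0.64) = 3.99.

3.99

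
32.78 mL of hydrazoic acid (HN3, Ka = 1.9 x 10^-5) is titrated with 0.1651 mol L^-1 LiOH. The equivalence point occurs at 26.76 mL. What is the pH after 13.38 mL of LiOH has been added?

13.38 mL is exactly half the equivalence volume (26.76/2), i.e. the half-equivalence point.
There, n(HA) = n(A^-), so pH = pKa = -log(1.9 x 10^-5) = 4.72.

4.72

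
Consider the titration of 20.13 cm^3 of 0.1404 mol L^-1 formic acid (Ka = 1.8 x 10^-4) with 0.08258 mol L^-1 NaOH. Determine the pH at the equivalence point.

n(HCOOH) = 0.1404 x 0.02013 = 0.002826 mol; V(NaOH) at equivalence = 0.002826/0.08258 = 0.03422 L.
At equivalence all the acid is converted to HCOO-; total volume = 0.02013 + 0.03422 = 0.05435 L, so [HCOO-] = 0.002826/0.05435 = 0.05200 M.
Kb = Kw/Ka = 1.0e-14 / 1.8 x 10^-4 = 5.56e-11.
[OH^-] = sqrt(Kb x [HCOO-]) = sqrt(5.56e-11 x 0.05200) = 1.70e-6 M.
pOH = 5.77, so pH = 14.00 - 5.77 = 8.23.

8.23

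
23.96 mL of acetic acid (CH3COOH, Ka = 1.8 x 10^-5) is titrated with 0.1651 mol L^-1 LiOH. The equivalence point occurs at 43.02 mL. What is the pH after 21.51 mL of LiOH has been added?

4.74

21.51 mL is exactly half the equivalence volume (43.02/2), i.e. the half-equivalence point.
There, n(HA) = n(A^-), so pH = pKa = -log(1.8 x 10^-5) = 4.74.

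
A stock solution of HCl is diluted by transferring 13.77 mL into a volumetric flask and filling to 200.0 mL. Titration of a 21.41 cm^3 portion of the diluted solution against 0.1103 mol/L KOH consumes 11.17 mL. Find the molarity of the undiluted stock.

0.836 M

n(KOH) = 0.1103 x 0.01117 = 0.001232 mol.
n(HCl) in the aliquot = 0.001232 mol.
[diluted HCl] = 0.001232 / 0.02141 = 0.05755 M.
Dilution factor = 200.0/13.77 = 14.52, so [stock] = 0.05755 x 14.52 = 0.836 M.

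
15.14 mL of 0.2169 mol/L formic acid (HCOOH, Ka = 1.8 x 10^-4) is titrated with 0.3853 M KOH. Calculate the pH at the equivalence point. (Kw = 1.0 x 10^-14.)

8.44

n(HCOOH) = 0.2169 x 0.01514 = 0.003284 mol; V(KOH) at equivalence = 0.003284/0.3853 = 0.008523 L.
At equivalence all the acid is converted to HCOO-; total volume = 0.01514 + 0.008523 = 0.02366 L, so [HCOO-] = 0.003284/0.02366 = 0.1388 M.
Kb = Kw/Ka = 1.0e-14 / 1.8 x 10^-4 = 5.56e-11.
[OH^-] = sqrt(Kb x [HCOO-]) = sqrt(5.56e-11 x 0.1388) = 2.78e-6 M.
pOH = 5.56, so pH = 14.00 - 5.56 = 8.44.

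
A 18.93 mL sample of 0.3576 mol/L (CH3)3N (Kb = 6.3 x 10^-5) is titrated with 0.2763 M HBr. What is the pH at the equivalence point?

5.30

n((CH3)3N) = 0.3576 x 0.01893 = 0.006769 mol; V(HBr) at equivalence = 0.006769/0.2763 = 0.02450 L.
At equivalence the base is fully converted to (CH3)3NH+; total volume = 0.04343 L, so [(CH3)3NH+] = 0.006769/0.04343 = 0.1559 M.
Ka((CH3)3NH+) = Kw/Kb = 1.0e-14 / 6.3 x 10^-5 = 1.59e-10.
[H^+] = sqrt(Ka x [(CH3)3NH+]) = sqrt(1.59e-10 x 0.1559) = 4.97e-6 M.
pH = -log(4.97e-6) = 5.30.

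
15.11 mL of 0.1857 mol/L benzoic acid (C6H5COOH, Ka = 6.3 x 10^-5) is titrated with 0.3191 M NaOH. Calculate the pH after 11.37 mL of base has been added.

n(acid) = 0.1857 x 0.01511 = 0.002806 mol; n(NaOH) added = 0.3191 x 0.01137 = 0.003628 mol.
Base is in excess by 0.003628 - 0.002806 = 0.0008222 mol in a total volume of 0.02648 L.
[OH^-] = 0.0008222/0.02648 = 0.03105 M, so pOH = 1.51 and pH = 14.00 - 1.51 = 12.49.

12.49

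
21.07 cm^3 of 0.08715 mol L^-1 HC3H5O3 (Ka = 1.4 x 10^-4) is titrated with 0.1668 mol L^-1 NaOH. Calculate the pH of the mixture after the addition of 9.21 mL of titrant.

4.56

Initial n(HC3H5O3) = 0.08715 x 0.02107 = 0.001836 mol.
n(NaOH) added = 0.1668 x 0.009210 = 0.001536 mol, converting that many moles of HC3H5O3 to C3H5O3-.
Remaining n(HC3H5O3) = 0.0003000 mol; n(C3H5O3-) = 0.001536 mol.
By Henderson-Hasselbalch, pH = pKa + log([A^-]/[HA]) = 3.85 + log(0.001536/0.0003000) = 3.85 + (+0.71) = 4.56.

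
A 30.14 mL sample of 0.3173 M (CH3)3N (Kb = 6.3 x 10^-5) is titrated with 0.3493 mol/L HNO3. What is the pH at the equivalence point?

5.29

n((CH3)3N) = 0.3173 x 0.03014 = 0.009563 mol; V(HNO3) at equivalence = 0.009563/0.3493 = 0.02738 L.
At equivalence the base is fully converted to (CH3)3NH+; total volume = 0.05752 L, so [(CH3)3NH+] = 0.009563/0.05752 = 0.1663 M.
Ka((CH3)3NH+) = Kw/Kb = 1.0e-14 / 6.3 x 10^-5 = 1.59e-10.
[H^+] = sqrt(Ka x [(CH3)3NH+]) = sqrt(1.59e-10 x 0.1663) = 5.14e-6 M.
pH = -log(5.14e-6) = 5.29.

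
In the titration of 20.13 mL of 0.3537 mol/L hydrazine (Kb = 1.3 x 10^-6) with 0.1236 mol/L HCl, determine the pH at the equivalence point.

4.58

n(N2H4) = 0.3537 x 0.02013 = 0.007120 mol; V(HCl) at equivalence = 0.007120/0.1236 = 0.05761 L.
At equivalence the base is fully converted to N2H5+; total volume = 0.07774 L, so [N2H5+] = 0.007120/0.07774 = 0.09159 M.
Ka(N2H5+) = Kw/Kb = 1.0e-14 / 1.3 x 10^-6 = 7.69e-9.
[H^+] = sqrt(Ka x [N2H5+]) = sqrt(7.69e-9 x 0.09159) = 2.65e-5 M.
pH = -log(2.65e-5) = 4.58.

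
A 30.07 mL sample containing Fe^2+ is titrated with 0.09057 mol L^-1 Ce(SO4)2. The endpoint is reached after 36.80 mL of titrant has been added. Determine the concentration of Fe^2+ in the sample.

0.111 M

n(Ce(SO4)2) = 0.09057 x 0.03680 = 0.003333 mol.
From the balanced equation, 1 mol Ce(SO4)2 reacts with 1 mol Fe^2+, so n(Fe^2+) = 0.003333 x 1/1 = 0.003333 mol.
[Fe^2+] = 0.003333 / 0.03007 L = 0.111 M.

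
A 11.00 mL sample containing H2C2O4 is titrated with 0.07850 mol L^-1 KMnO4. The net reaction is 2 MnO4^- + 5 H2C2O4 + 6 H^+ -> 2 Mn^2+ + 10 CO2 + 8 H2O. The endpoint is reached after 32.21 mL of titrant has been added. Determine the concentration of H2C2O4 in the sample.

0.575 M

n(KMnO4) = 0.07850 x 0.03221 = 0.002528 mol.
From the balanced equation, 2 mol KMnO4 reacts with 5 mol H2C2O4, so n(H2C2O4) = 0.002528 x 5/2 = 0.006321 mol.
[H2C2O4] = 0.006321 / 0.01100 L = 0.575 M.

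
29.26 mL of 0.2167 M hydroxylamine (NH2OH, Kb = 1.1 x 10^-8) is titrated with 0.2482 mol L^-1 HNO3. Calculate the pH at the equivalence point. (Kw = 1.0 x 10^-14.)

n(NH2OH) = 0.2167 x 0.02926 = 0.006341 mol; V(HNO3) at equivalence = 0.006341/0.2482 = 0.02555 L.
At equivalence the base is fully converted to NH3OH+; total volume = 0.05481 L, so [NH3OH+] = 0.006341/0.05481 = 0.1157 M.
Ka(NH3OH+) = Kw/Kb = 1.0e-14 / 1.1 x 10^-8 = 9.09e-7.
[H^+] = sqrt(Ka x [NH3OH+]) = sqrt(9.09e-7 x 0.1157) = 0.000324 M.
pH = -log(0.000324) = 3.49.

3.49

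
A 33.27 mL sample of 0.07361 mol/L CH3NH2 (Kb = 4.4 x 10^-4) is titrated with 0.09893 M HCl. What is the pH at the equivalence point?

n(CH3NH2) = 0.07361 x 0.03327 = 0.002449 mol; V(HCl) at equivalence = 0.002449/0.09893 = 0.02475 L.
At equivalence the base is fully converted to CH3NH3+; total volume = 0.05802 L, so [CH3NH3+] = 0.002449/0.05802 = 0.04221 M.
Ka(CH3NH3+) = Kw/Kb = 1.0e-14 / 4.4 x 10^-4 = 2.27e-11.
[H^+] = sqrt(Ka x [CH3NH3+]) = sqrt(2.27e-11 x 0.04221) = 9.79e-7 M.
pH = -log(9.79e-7) = 6.01.

6.01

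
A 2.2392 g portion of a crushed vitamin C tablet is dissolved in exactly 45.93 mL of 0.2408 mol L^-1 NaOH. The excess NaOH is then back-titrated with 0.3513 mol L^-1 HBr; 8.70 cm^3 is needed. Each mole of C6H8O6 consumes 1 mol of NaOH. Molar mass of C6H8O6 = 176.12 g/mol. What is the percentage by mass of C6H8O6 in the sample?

63.0%

Total n(NaOH) added = 0.2408 x 0.04593 = 0.01106 mol.
n(HBr) used = 0.3513 x 0.008700 = 0.003056 mol, which equals the excess n(NaOH).
So n(NaOH) consumed by the sample = 0.01106 - 0.003056 = 0.008004 mol.
n(C6H8O6) = 0.008004 / 1 = 0.008004 mol.
mass C6H8O6 = 0.008004 x 176.12 = 1.410 g, so %C6H8O6 = 1.410/2.2392 x 100 = 63.0%.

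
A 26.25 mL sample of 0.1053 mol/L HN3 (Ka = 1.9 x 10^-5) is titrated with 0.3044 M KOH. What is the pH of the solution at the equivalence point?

n(HN3) = 0.1053 x 0.02625 = 0.002764 mol; V(KOH) at equivalence = 0.002764/0.3044 = 0.009081 L.
At equivalence all the acid is converted to N3-; total volume = 0.02625 + 0.009081 = 0.03533 L, so [N3-] = 0.002764/0.03533 = 0.07824 M.
Kb = Kw/Ka = 1.0e-14 / 1.9 x 10^-5 = 5.26e-10.
[OH^-] = sqrt(Kb x [N3-]) = sqrt(5.26e-10 x 0.07824) = 6.42e-6 M.
pOH = 5.19, so pH = 14.00 - 5.19 = 8.81.

8.81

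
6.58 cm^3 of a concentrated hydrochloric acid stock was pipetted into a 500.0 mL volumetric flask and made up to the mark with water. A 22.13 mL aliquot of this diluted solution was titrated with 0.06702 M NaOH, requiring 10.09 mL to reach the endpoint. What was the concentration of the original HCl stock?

n(NaOH) = 0.06702 x 0.01009 = 0.0006762 mol.
n(HCl) in the aliquot = 0.0006762 mol.
[diluted HCl] = 0.0006762 / 0.02213 = 0.03056 M.
Dilution factor = 500.0/6.580 = 75.99, so [stock] = 0.03056 x 75.99 = 2.32 M.

2.32 M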